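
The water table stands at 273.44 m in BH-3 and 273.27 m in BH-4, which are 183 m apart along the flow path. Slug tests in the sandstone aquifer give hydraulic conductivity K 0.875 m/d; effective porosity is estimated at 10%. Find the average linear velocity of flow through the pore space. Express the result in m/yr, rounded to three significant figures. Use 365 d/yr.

2.97 m/yr

Hydraulic gradient i = (273.44 − 273.27) / 183 = 0.17 / 183 = 9.290e-4
q = Ki = 0.875 × 9.290e-4 = 8.128e-4 m/d
Average linear velocity = 8.128e-4 / 0.10 = 0.008128 m/d
   = 0.008128 × 365 = 2.97 m/yr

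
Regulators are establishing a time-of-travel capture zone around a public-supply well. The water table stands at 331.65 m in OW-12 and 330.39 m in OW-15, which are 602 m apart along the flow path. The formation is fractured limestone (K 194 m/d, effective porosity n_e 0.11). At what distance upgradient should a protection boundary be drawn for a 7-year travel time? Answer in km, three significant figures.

9.43 km

Hydraulic gradient i = (331.65 − 330.39) / 602 = 1.26 / 602 = 0.002093
Specific discharge q = 194 × 0.002093 = 0.4060 m/d
v = Ki/n = 194·0.002093/0.11 = 3.691 m/d
T = 7 yr × 365 = 2555 d
L = v × T = 3.691 × 2555 = 9431 m
   = 9.43 km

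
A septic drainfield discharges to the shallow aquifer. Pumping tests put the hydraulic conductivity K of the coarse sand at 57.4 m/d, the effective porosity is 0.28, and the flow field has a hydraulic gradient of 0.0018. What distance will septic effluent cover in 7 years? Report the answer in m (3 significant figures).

Specific discharge q = 57.4 × 0.0018 = 0.1033 m/d
Seepage velocity v = q / n = 0.1033 / 0.28 = 0.3690 m/d
T = 7 yr × 365 = 2555 d
L = v × T = 0.3690 × 2555 = 942.8 m

943 m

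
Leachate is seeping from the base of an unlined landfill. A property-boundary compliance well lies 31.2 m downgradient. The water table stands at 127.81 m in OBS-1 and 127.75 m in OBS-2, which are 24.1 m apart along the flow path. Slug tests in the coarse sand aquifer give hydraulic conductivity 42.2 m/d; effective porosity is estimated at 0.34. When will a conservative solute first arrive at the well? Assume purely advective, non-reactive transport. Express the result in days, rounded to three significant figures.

101 days

Hydraulic gradient i = (127.81 − 127.75) / 24.1 = 0.06 / 24.1 = 0.002490
Darcy flux q = K·i = 42.2 × 0.002490 = 0.1051 m/d
v = Ki/n = 42.2·0.002490/0.34 = 0.3090 m/d
t = L / v = 31.2 / 0.3090 = 101.0 d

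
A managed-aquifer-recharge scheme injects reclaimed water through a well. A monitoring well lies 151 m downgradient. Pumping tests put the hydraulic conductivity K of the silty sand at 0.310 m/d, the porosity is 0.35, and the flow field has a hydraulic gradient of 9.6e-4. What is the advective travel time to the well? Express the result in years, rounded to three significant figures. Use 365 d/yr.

487 years

Specific discharge q = 0.310 × 9.6e-4 = 2.976e-4 m/d
Average linear velocity = 2.976e-4 / 0.35 = 8.503e-4 m/d
t = L / v = 151 / 8.503e-4 = 177600 d
   = 177600 / 365 = 487 yr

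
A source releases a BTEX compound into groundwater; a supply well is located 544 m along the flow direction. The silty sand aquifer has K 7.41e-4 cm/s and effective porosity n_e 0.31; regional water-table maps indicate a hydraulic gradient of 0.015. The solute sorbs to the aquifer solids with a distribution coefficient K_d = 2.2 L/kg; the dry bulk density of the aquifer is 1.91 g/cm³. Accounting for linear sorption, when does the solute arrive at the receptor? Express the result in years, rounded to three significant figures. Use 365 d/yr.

K = 7.41e-4 cm/s × 864 = 0.6402 m/d
Darcy flux q = K·i = 0.6402 × 0.015 = 0.009603 m/d
v = Ki/n = 0.6402·0.015/0.31 = 0.03098 m/d
Retardation R = 1 + ρ_b·K_d/n = 1 + 1.91×2.2/0.31 = 14.55
Contaminant velocity v_c = v/R = 0.03098/14.55 = 0.002128 m/d
t = L/v_c = 544/0.002128 = 255600 d
   = 255600/365 = 700 yr

700 years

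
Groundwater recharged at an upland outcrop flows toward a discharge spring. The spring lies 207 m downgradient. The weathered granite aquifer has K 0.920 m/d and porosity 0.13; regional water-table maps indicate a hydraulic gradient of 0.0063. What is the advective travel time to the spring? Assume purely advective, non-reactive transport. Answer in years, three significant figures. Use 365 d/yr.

12.7 years

q = Ki = 0.920 × 0.0063 = 0.005796 m/d
v_s = q/n_e = 0.005796/0.13 = 0.04458 m/d
t = L / v = 207 / 0.04458 = 4643 d
   = 4643 / 365 = 12.7 yr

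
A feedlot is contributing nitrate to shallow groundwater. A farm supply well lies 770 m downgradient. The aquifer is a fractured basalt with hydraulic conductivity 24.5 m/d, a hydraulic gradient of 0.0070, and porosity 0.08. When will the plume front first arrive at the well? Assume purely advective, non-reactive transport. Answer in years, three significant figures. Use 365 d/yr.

q = Ki = 24.5 × 0.0070 = 0.1715 m/d
v = Ki/n = 24.5·0.0070/0.08 = 2.144 m/d
t = L / v = 770 / 2.144 = 359.2 d
   = 359.2 / 365 = 0.984 yr

0.984 years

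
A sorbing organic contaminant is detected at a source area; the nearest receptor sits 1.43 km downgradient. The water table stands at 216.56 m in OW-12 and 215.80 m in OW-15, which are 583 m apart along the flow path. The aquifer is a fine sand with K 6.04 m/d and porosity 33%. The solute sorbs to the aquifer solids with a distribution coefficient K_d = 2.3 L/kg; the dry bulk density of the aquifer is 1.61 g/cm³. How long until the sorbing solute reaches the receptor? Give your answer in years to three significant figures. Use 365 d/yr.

Hydraulic gradient i = (216.56 − 215.80) / 583 = 0.76 / 583 = 0.001304
q = Ki = 6.04 × 0.001304 = 0.007874 m/d
v_s = q/n_e = 0.007874/0.33 = 0.02386 m/d
Retardation R = 1 + ρ_b·K_d/n = 1 + 1.61×2.3/0.33 = 12.22
Contaminant velocity v_c = v/R = 0.02386/12.22 = 0.001952 m/d
L = 1.43 km = 1430 m
t = L/v_c = 1430/0.001952 = 732500 d
   = 732500/365 = 2010 yr

2010 years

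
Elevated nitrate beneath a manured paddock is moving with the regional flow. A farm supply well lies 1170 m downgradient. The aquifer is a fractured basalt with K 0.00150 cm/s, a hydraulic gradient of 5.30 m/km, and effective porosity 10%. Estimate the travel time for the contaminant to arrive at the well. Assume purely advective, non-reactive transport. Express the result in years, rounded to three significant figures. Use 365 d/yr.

46.7 years

K = 0.00150 cm/s × 864 = 1.296 m/d
q = Ki = 1.296 × 0.0053 = 0.006869 m/d
v_s = q/n_e = 0.006869/0.10 = 0.06869 m/d
t = L / v = 1170 / 0.06869 = 17030 d
   = 17030 / 365 = 46.7 yr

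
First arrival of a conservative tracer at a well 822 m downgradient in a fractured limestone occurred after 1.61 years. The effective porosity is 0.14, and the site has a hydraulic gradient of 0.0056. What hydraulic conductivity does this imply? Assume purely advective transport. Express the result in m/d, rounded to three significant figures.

t = 1.61 years = 587.7 d
v = L / t = 822 / 587.7 = 1.399 m/d
K = v · n / i = 1.399 × 0.14 / 0.0056 = 35.0 m/d

35.0 m/d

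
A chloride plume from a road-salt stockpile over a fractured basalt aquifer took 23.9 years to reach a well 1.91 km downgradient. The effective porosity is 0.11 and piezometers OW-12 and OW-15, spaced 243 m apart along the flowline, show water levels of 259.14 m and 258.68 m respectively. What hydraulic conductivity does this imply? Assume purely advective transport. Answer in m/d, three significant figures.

12.7 m/d

Hydraulic gradient i = (259.14 − 258.68) / 243 = 0.46 / 243 = 0.001893
t = 23.9 years = 8724 d
L = 1.91 km = 1910 m
v = L / t = 1910 / 8724 = 0.2189 m/d
K = v · n / i = 0.2189 × 0.11 / 0.001893 = 12.7 m/d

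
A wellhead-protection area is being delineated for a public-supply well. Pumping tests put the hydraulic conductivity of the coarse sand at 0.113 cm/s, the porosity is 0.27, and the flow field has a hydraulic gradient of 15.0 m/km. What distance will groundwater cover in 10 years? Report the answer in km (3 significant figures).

K = 0.113 cm/s × 864 = 97.63 m/d
Darcy flux q = K·i = 97.63 × 0.015 = 1.464 m/d
Average linear velocity = 1.464 / 0.27 = 5.424 m/d
T = 10 yr × 365 = 3650 d
L = v × T = 5.424 × 3650 = 19800 m
   = 19.8 km

19.8 km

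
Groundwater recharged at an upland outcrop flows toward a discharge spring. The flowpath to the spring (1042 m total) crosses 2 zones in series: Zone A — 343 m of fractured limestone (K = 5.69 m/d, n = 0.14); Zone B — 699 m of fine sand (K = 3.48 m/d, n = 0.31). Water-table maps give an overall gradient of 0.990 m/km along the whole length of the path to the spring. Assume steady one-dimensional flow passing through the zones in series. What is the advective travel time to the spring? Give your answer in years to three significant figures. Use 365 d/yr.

184 years

Steady 1-D flow in series ⇒ the Darcy flux q is identical in every zone and the zone head losses add (resistances L/K in series).
Σ(L/K) = 343/5.69 + 699/3.48 = 60.28 + 200.9 = 261.1 d
K_eq = L_total / Σ(L/K) = 1042 / 261.1 = 3.990 m/d
q = K_eq · i = 3.990 × 9.9e-4 = 0.003950 m/d (same in every zone)
Zone A: v = q/n = 0.003950/0.14 = 0.02822 m/d → t_A = 343/0.02822 = 12160 d
Zone B: v = q/n = 0.003950/0.31 = 0.01274 m/d → t_B = 699/0.01274 = 54850 d
Total t = 12160 + 54850 = 67010 d
   = 67010 / 365 = 184 yr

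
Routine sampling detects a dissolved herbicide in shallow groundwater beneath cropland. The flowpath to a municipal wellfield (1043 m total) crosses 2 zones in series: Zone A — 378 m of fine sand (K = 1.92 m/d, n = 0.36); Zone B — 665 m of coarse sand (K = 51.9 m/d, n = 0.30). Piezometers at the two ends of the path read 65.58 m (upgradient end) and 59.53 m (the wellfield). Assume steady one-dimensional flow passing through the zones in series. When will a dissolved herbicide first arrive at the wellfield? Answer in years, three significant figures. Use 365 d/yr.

Total head drop ΔH = 65.58 − 59.53 = 6.05 m
Steady 1-D flow in series ⇒ the Darcy flux q is identical in every zone and the zone head losses add (resistances L/K in series).
Σ(L/K) = 378/1.92 + 665/51.9 = 196.9 + 12.81 = 209.7 d
q = ΔH / Σ(L/K) = 6.05 / 209.7 = 0.02885 m/d (same in every zone)
Zone A: v = q/n = 0.02885/0.36 = 0.08015 m/d → t_A = 378/0.08015 = 4716 d
Zone B: v = q/n = 0.02885/0.30 = 0.09617 m/d → t_B = 665/0.09617 = 6915 d
Total t = 4716 + 6915 = 11630 d
   = 11630 / 365 = 31.9 yr

31.9 years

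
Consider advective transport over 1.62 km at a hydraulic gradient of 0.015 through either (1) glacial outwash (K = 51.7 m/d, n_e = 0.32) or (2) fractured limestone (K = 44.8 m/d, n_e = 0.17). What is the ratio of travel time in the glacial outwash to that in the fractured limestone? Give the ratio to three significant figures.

Unit 1 (glacial outwash): v = 51.7×0.015/0.32 = 2.423 m/d, t = 1620/2.423 = 668.5 d
Unit 2 (fractured limestone): v = 44.8×0.015/0.17 = 3.953 m/d, t = 1620/3.953 = 409.8 d
t(glacial outwash) / t(fractured limestone) = 668.5/409.8 = 1.63

1.63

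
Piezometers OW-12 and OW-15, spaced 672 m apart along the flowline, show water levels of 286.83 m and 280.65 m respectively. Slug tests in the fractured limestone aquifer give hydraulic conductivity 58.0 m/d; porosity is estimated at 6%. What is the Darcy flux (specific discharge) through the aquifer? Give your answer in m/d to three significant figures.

Hydraulic gradient i = (286.83 − 280.65) / 672 = 6.18 / 672 = 0.009196
q = Ki = 58.0 × 0.009196 = 0.5334 m/d

0.533 m/d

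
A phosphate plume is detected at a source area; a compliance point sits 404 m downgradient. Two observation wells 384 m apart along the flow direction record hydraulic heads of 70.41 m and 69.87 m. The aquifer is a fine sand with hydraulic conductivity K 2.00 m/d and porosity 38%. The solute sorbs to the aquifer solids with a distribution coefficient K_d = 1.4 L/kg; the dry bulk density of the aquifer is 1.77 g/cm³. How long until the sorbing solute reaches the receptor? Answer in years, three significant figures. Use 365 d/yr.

Hydraulic gradient i = (70.41 − 69.87) / 384 = 0.54 / 384 = 0.001406
q = Ki = 2.00 × 0.001406 = 0.002813 m/d
Seepage velocity v = q / n = 0.002813 / 0.38 = 0.007401 m/d
Retardation R = 1 + ρ_b·K_d/n = 1 + 1.77×1.4/0.38 = 7.521
Contaminant velocity v_c = v/R = 0.007401/7.521 = 9.841e-4 m/d
t = L/v_c = 404/9.841e-4 = 410500 d
   = 410500/365 = 1120 yr

1120 years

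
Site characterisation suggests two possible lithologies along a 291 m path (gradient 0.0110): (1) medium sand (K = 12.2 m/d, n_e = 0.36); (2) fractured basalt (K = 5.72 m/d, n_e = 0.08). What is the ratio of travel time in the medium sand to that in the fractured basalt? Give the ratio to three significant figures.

Unit 1 (medium sand): v = 12.2×0.011/0.36 = 0.3728 m/d, t = 291/0.3728 = 780.6 d
Unit 2 (fractured basalt): v = 5.72×0.011/0.08 = 0.7865 m/d, t = 291/0.7865 = 370.0 d
t(medium sand) / t(fractured basalt) = 780.6/370.0 = 2.11

2.11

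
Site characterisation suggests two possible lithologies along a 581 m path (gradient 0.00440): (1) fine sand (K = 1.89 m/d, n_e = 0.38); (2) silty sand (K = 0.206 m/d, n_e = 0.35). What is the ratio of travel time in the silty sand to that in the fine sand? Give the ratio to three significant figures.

Unit 1 (fine sand): v = 1.89×0.0044/0.38 = 0.02188 m/d, t = 581/0.02188 = 26550 d
Unit 2 (silty sand): v = 0.206×0.0044/0.35 = 0.002590 m/d, t = 581/0.002590 = 224300 d
t(silty sand) / t(fine sand) = 224300/26550 = 8.45

8.45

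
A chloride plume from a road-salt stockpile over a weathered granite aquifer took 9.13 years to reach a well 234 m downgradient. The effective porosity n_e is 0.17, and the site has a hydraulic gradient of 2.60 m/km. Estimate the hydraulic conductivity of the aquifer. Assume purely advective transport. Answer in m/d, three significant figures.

t = 9.13 years = 3332 d
v = L / t = 234 / 3332 = 0.07022 m/d
K = v · n / i = 0.07022 × 0.17 / 0.0026 = 4.59 m/d

4.59 m/d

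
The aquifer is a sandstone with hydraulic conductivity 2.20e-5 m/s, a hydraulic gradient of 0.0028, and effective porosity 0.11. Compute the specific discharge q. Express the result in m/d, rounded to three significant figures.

0.00532 m/d

K = 2.20e-5 m/s × 86400 s/d = 1.901 m/d
Specific discharge q = 1.901 × 0.0028 = 0.005322 m/d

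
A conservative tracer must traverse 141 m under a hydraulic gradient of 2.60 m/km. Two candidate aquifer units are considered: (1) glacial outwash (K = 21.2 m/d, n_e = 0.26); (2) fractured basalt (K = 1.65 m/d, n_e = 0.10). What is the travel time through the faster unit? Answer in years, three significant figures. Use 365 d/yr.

Unit 1 (glacial outwash): v = 21.2×0.0026/0.26 = 0.2120 m/d, t = 141/0.2120 = 665.1 d
Unit 2 (fractured basalt): v = 1.65×0.0026/0.10 = 0.04290 m/d, t = 141/0.04290 = 3287 d
Faster: 665.1 d / 365 = 1.82 yr

1.82 years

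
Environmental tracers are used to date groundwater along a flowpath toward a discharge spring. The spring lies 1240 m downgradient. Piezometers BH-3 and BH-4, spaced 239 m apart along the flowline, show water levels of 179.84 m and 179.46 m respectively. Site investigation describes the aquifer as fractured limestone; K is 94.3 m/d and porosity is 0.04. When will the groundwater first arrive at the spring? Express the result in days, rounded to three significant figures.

331 days

Hydraulic gradient i = (179.84 − 179.46) / 239 = 0.38 / 239 = 0.001590
Specific discharge q = 94.3 × 0.001590 = 0.1499 m/d
Seepage velocity v = q / n = 0.1499 / 0.04 = 3.748 m/d
t = L / v = 1240 / 3.748 = 330.8 d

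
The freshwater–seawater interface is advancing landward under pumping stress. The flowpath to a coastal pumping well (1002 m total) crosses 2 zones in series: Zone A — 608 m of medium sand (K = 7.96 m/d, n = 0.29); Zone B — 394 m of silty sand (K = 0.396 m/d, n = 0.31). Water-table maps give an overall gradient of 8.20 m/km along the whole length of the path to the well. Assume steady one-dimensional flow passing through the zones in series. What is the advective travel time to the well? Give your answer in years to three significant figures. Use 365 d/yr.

107 years

For zones in series the flux q is common to all zones; the equivalent conductivity is the harmonic (thickness-weighted) mean, K_eq = L_total / Σ(L_j/K_j).
Σ(L/K) = 608/7.96 + 394/0.396 = 76.38 + 994.9 = 1071 d
K_eq = L_total / Σ(L/K) = 1002 / 1071 = 0.9353 m/d
q = K_eq · i = 0.9353 × 0.0082 = 0.007669 m/d (same in every zone)
Zone A: v = q/n = 0.007669/0.29 = 0.02645 m/d → t_A = 608/0.02645 = 22990 d
Zone B: v = q/n = 0.007669/0.31 = 0.02474 m/d → t_B = 394/0.02474 = 15930 d
Total t = 22990 + 15930 = 38920 d
   = 38920 / 365 = 107 yr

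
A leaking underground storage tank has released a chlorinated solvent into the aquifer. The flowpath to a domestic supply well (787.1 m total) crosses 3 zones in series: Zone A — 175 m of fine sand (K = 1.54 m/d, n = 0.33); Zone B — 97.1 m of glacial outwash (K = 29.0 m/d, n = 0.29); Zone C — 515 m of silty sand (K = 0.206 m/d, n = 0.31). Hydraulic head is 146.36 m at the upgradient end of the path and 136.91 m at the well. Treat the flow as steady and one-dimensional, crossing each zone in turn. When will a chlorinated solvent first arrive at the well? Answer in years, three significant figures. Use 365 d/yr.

186 years

Total head drop ΔH = 146.36 − 136.91 = 9.45 m
Continuity: the same q passes through each zone, so ΔH = q·Σ(L_j/K_j) — the zones act as resistances in series.
Σ(L/K) = 175/1.54 + 97.1/29.0 + 515/0.206 = 113.6 + 3.348 + 2500 = 2617 d
q = ΔH / Σ(L/K) = 9.45 / 2617 = 0.003611 m/d (same in every zone)
Zone A: v = q/n = 0.003611/0.33 = 0.01094 m/d → t_A = 175/0.01094 = 15990 d
Zone B: v = q/n = 0.003611/0.29 = 0.01245 m/d → t_B = 97.1/0.01245 = 7798 d
Zone C: v = q/n = 0.003611/0.31 = 0.01165 m/d → t_C = 515/0.01165 = 44210 d
Total t = 15990 + 7798 + 44210 = 68000 d
   = 68000 / 365 = 186 yr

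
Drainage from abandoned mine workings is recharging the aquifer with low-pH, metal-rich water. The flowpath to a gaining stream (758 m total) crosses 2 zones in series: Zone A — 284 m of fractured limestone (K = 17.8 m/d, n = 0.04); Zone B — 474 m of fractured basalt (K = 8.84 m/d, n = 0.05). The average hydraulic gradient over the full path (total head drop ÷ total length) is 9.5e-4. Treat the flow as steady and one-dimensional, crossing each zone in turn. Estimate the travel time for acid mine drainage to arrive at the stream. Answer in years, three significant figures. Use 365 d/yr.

For zones in series the flux q is common to all zones; the equivalent conductivity is the harmonic (thickness-weighted) mean, K_eq = L_total / Σ(L_j/K_j).
Σ(L/K) = 284/17.8 + 474/8.84 = 15.96 + 53.62 = 69.57 d
K_eq = L_total / Σ(L/K) = 758 / 69.57 = 10.89 m/d
q = K_eq · i = 10.89 × 9.5e-4 = 0.01035 m/d (same in every zone)
Zone A: v = q/n = 0.01035/0.04 = 0.2587 m/d → t_A = 284/0.2587 = 1098 d
Zone B: v = q/n = 0.01035/0.05 = 0.2070 m/d → t_B = 474/0.2070 = 2290 d
Total t = 1098 + 2290 = 3387 d
   = 3387 / 365 = 9.28 yr

9.28 years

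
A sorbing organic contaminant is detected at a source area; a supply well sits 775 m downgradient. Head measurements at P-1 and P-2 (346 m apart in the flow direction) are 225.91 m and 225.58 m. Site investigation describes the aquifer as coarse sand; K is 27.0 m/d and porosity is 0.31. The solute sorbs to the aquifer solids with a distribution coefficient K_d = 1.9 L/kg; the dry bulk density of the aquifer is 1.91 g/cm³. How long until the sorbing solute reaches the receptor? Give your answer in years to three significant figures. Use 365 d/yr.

325 years

Hydraulic gradient i = (225.91 − 225.58) / 346 = 0.33 / 346 = 9.538e-4
Specific discharge q = 27.0 × 9.538e-4 = 0.02575 m/d
Seepage velocity v = q / n = 0.02575 / 0.31 = 0.08307 m/d
Retardation R = 1 + ρ_b·K_d/n = 1 + 1.91×1.9/0.31 = 12.71
Contaminant velocity v_c = v/R = 0.08307/12.71 = 0.006538 m/d
t = L/v_c = 775/0.006538 = 118500 d
   = 118500/365 = 325 yr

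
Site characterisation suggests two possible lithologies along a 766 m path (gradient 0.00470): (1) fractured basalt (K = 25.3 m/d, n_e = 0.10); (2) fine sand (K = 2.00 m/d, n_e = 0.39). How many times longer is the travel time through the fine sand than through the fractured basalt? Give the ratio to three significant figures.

Unit 1 (fractured basalt): v = 25.3×0.0047/0.10 = 1.189 m/d, t = 766/1.189 = 644.2 d
Unit 2 (fine sand): v = 2.00×0.0047/0.39 = 0.02410 m/d, t = 766/0.02410 = 31780 d
t(fine sand) / t(fractured basalt) = 31780/644.2 = 49.3

49.3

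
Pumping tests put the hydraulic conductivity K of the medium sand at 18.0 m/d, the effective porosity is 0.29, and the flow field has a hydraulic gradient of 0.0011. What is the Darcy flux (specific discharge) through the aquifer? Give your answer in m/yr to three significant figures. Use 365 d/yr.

7.23 m/yr

Specific discharge q = 18.0 × 0.0011 = 0.01980 m/d
   = 0.01980 × 365 = 7.23 m/yr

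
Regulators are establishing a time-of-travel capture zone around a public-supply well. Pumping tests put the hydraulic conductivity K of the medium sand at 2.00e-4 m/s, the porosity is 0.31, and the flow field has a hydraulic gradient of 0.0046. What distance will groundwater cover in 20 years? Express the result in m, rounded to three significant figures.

K = 2.00e-4 m/s × 86400 s/d = 17.28 m/d
Darcy flux q = K·i = 17.28 × 0.0046 = 0.07949 m/d
Seepage velocity v = q / n = 0.07949 / 0.31 = 0.2564 m/d
T = 20 yr × 365 = 7300 d
L = v × T = 0.2564 × 7300 = 1872 m

1870 m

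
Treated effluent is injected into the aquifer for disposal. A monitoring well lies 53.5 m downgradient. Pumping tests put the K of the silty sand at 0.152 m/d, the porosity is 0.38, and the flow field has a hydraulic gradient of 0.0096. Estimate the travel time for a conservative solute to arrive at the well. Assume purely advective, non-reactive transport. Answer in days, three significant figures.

13900 days

q = Ki = 0.152 × 0.0096 = 0.001459 m/d
Seepage velocity v = q / n = 0.001459 / 0.38 = 0.003840 m/d
t = L / v = 53.5 / 0.003840 = 13930 d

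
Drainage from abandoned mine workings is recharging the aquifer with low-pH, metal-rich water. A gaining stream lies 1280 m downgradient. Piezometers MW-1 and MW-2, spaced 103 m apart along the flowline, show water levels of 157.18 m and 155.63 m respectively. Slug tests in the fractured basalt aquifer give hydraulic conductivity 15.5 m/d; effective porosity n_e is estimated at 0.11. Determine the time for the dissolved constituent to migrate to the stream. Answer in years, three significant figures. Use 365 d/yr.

Hydraulic gradient i = (157.18 − 155.63) / 103 = 1.55 / 103 = 0.01505
Darcy flux q = K·i = 15.5 × 0.01505 = 0.2333 m/d
v_s = q/n_e = 0.2333/0.11 = 2.120 m/d
t = L / v = 1280 / 2.120 = 603.6 d
   = 603.6 / 365 = 1.65 yr

1.65 years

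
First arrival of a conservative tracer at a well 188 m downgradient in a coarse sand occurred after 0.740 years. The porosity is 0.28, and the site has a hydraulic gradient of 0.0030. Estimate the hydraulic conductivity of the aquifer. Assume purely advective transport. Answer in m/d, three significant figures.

65.0 m/d

t = 0.740 years = 270.1 d
v = L / t = 188 / 270.1 = 0.6960 m/d
K = v · n / i = 0.6960 × 0.28 / 0.0030 = 65.0 m/d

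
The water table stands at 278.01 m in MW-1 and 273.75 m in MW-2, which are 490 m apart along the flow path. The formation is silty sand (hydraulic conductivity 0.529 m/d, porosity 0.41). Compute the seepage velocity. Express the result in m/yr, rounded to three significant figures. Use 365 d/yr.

4.09 m/yr

Hydraulic gradient i = (278.01 − 273.75) / 490 = 4.26 / 490 = 0.008694
Specific discharge q = 0.529 × 0.008694 = 0.004599 m/d
Average linear velocity = 0.004599 / 0.41 = 0.01122 m/d
   = 0.01122 × 365 = 4.09 m/yr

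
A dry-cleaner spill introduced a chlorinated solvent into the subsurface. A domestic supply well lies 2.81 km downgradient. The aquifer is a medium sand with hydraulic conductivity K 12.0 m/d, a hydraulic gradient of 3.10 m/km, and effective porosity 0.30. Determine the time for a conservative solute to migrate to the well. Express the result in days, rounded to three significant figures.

22700 days

Specific discharge q = 12.0 × 0.0031 = 0.03720 m/d
Seepage velocity v = q / n = 0.03720 / 0.30 = 0.1240 m/d
L = 2.81 km = 2810 m
t = L / v = 2810 / 0.1240 = 22660 d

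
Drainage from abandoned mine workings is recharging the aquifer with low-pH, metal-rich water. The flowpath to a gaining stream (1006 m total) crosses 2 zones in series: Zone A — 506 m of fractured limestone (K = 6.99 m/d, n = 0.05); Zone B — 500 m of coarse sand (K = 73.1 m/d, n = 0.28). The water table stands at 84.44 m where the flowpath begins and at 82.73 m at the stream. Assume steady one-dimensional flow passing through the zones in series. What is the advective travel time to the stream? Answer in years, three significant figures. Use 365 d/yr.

Total head drop ΔH = 84.44 − 82.73 = 1.71 m
Steady 1-D flow in series ⇒ the Darcy flux q is identical in every zone and the zone head losses add (resistances L/K in series).
Σ(L/K) = 506/6.99 + 500/73.1 = 72.39 + 6.840 = 79.23 d
q = ΔH / Σ(L/K) = 1.71 / 79.23 = 0.02158 m/d (same in every zone)
Zone A: v = q/n = 0.02158/0.05 = 0.4317 m/d → t_A = 506/0.4317 = 1172 d
Zone B: v = q/n = 0.02158/0.28 = 0.07708 m/d → t_B = 500/0.07708 = 6487 d
Total t = 1172 + 6487 = 7659 d
   = 7659 / 365 = 21.0 yr

21.0 years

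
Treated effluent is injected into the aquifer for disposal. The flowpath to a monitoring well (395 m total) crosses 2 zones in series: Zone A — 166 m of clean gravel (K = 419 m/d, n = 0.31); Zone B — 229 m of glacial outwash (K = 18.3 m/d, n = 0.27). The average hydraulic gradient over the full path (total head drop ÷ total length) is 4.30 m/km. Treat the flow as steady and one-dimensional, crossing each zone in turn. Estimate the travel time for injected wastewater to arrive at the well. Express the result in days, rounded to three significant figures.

861 days

Steady 1-D flow in series ⇒ the Darcy flux q is identical in every zone and the zone head losses add (resistances L/K in series).
Σ(L/K) = 166/419 + 229/18.3 = 0.3962 + 12.51 = 12.91 d
K_eq = L_total / Σ(L/K) = 395 / 12.91 = 30.60 m/d
q = K_eq · i = 30.60 × 0.0043 = 0.1316 m/d (same in every zone)
Zone A: v = q/n = 0.1316/0.31 = 0.4244 m/d → t_A = 166/0.4244 = 391.1 d
Zone B: v = q/n = 0.1316/0.27 = 0.4873 m/d → t_B = 229/0.4873 = 470.0 d
Total t = 391.1 + 470.0 = 861.1 d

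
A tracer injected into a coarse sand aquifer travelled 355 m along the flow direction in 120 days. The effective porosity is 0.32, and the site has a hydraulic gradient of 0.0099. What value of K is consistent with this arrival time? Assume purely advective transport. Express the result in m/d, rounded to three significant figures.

v = L / t = 355 / 120 = 2.958 m/d
K = v · n / i = 2.958 × 0.32 / 0.0099 = 95.6 m/d

95.6 m/d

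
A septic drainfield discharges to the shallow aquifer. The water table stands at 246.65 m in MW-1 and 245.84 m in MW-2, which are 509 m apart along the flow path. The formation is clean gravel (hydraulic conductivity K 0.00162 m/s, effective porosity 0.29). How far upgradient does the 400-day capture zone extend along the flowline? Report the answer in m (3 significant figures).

Hydraulic gradient i = (246.65 − 245.84) / 509 = 0.81 / 509 = 0.001591
K = 0.00162 m/s × 86400 s/d = 140.0 m/d
q = Ki = 140.0 × 0.001591 = 0.2227 m/d
Average linear velocity = 0.2227 / 0.29 = 0.7681 m/d
L = v × T = 0.7681 × 400 = 307.2 m

307 m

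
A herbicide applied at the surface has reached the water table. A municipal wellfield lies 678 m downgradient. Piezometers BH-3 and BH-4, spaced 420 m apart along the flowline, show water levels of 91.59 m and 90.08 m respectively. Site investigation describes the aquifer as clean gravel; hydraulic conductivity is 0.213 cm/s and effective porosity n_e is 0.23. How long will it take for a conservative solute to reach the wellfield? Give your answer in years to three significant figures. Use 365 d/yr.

0.646 years

Hydraulic gradient i = (91.59 − 90.08) / 420 = 1.51 / 420 = 0.003595
K = 0.213 cm/s × 864 = 184.0 m/d
Specific discharge q = 184.0 × 0.003595 = 0.6616 m/d
v = Ki/n = 184.0·0.003595/0.23 = 2.877 m/d
t = L / v = 678 / 2.877 = 235.7 d
   = 235.7 / 365 = 0.646 yr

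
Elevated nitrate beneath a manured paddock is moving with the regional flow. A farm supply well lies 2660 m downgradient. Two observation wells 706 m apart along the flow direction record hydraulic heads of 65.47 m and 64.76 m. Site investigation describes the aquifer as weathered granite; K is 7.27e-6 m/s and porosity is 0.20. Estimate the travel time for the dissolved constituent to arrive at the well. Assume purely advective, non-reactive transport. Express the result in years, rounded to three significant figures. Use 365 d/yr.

2310 years

Hydraulic gradient i = (65.47 − 64.76) / 706 = 0.71 / 706 = 0.001006
K = 7.27e-6 m/s × 86400 s/d = 0.6281 m/d
Specific discharge q = 0.6281 × 0.001006 = 6.317e-4 m/d
v_s = q/n_e = 6.317e-4/0.20 = 0.003158 m/d
t = L / v = 2660 / 0.003158 = 842200 d
   = 842200 / 365 = 2310 yr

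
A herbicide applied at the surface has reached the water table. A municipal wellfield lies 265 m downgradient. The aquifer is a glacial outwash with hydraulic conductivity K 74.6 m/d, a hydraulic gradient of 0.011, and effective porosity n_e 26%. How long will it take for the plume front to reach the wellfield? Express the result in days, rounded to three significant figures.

84.0 days

q = Ki = 74.6 × 0.011 = 0.8206 m/d
Average linear velocity = 0.8206 / 0.26 = 3.156 m/d
t = L / v = 265 / 3.156 = 83.96 d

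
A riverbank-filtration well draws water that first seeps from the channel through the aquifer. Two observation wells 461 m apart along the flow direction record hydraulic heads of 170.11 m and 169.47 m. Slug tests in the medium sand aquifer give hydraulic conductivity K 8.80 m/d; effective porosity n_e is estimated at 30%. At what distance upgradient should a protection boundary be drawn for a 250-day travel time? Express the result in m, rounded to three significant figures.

Hydraulic gradient i = (170.11 − 169.47) / 461 = 0.64 / 461 = 0.001388
Specific discharge q = 8.80 × 0.001388 = 0.01222 m/d
Seepage velocity v = q / n = 0.01222 / 0.30 = 0.04072 m/d
L = v × T = 0.04072 × 250 = 10.18 m

10.2 m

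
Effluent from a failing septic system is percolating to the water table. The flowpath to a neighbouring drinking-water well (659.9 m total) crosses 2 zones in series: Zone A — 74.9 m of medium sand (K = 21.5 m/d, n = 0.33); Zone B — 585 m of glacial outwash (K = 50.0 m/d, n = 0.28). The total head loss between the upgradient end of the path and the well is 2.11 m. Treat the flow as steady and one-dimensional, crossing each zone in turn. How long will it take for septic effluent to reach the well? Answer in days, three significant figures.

1360 days

Continuity: the same q passes through each zone, so ΔH = q·Σ(L_j/K_j) — the zones act as resistances in series.
Σ(L/K) = 74.9/21.5 + 585/50.0 = 3.484 + 11.70 = 15.18 d
q = ΔH / Σ(L/K) = 2.11 / 15.18 = 0.1390 m/d (same in every zone)
Zone A: v = q/n = 0.1390/0.33 = 0.4211 m/d → t_A = 74.9/0.4211 = 177.9 d
Zone B: v = q/n = 0.1390/0.28 = 0.4963 m/d → t_B = 585/0.4963 = 1179 d
Total t = 177.9 + 1179 = 1357 d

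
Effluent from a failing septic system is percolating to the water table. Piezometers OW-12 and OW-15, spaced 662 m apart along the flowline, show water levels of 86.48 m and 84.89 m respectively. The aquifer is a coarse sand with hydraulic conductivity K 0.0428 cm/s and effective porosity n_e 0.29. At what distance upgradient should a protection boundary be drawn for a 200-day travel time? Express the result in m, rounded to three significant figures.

61.3 m

Hydraulic gradient i = (86.48 − 84.89) / 662 = 1.59 / 662 = 0.002402
K = 0.0428 cm/s × 864 = 36.98 m/d
q = Ki = 36.98 × 0.002402 = 0.08882 m/d
Seepage velocity v = q / n = 0.08882 / 0.29 = 0.3063 m/d
L = v × T = 0.3063 × 200 = 61.25 m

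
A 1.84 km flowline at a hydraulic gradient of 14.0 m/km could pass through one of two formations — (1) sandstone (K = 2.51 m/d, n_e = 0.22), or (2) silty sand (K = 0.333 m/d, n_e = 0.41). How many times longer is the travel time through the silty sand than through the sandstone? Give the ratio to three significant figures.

Unit 1 (sandstone): v = 2.51×0.014/0.22 = 0.1597 m/d, t = 1840/0.1597 = 11520 d
Unit 2 (silty sand): v = 0.333×0.014/0.41 = 0.01137 m/d, t = 1840/0.01137 = 161800 d
t(silty sand) / t(sandstone) = 161800/11520 = 14.0

14.0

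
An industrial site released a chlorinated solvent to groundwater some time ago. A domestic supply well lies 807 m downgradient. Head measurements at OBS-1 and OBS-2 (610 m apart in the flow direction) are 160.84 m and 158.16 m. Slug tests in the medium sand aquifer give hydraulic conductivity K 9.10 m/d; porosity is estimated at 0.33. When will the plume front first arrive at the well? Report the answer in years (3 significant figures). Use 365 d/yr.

Hydraulic gradient i = (160.84 − 158.16) / 610 = 2.68 / 610 = 0.004393
q = Ki = 9.10 × 0.004393 = 0.03998 m/d
v = Ki/n = 9.10·0.004393/0.33 = 0.1212 m/d
t = L / v = 807 / 0.1212 = 6661 d
   = 6661 / 365 = 18.2 yr

18.2 years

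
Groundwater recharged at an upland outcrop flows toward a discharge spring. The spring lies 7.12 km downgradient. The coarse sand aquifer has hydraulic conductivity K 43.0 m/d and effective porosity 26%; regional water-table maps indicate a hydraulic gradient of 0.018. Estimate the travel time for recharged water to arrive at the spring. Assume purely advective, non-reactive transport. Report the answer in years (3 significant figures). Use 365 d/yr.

q = Ki = 43.0 × 0.018 = 0.7740 m/d
v = Ki/n = 43.0·0.018/0.26 = 2.977 m/d
L = 7.12 km = 7120 m
t = L / v = 7120 / 2.977 = 2392 d
   = 2392 / 365 = 6.55 yr

6.55 years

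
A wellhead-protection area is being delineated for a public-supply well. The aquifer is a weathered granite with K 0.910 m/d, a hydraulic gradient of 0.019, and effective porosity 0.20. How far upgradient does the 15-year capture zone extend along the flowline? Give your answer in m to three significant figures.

q = Ki = 0.910 × 0.019 = 0.01729 m/d
Average linear velocity = 0.01729 / 0.20 = 0.08645 m/d
T = 15 yr × 365 = 5475 d
L = v × T = 0.08645 × 5475 = 473.3 m

473 m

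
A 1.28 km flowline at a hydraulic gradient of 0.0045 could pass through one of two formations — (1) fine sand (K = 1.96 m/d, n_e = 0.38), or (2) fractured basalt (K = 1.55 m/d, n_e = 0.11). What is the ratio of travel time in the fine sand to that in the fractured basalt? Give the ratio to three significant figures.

2.73

Unit 1 (fine sand): v = 1.96×0.0045/0.38 = 0.02321 m/d, t = 1280/0.02321 = 55150 d
Unit 2 (fractured basalt): v = 1.55×0.0045/0.11 = 0.06341 m/d, t = 1280/0.06341 = 20190 d
t(fine sand) / t(fractured basalt) = 55150/20190 = 2.73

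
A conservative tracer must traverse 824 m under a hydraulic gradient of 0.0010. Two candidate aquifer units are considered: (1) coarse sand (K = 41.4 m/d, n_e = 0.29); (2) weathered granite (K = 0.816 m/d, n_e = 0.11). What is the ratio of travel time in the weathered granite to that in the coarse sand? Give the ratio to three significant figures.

19.2

Unit 1 (coarse sand): v = 41.4×0.0010/0.29 = 0.1428 m/d, t = 824/0.1428 = 5772 d
Unit 2 (weathered granite): v = 0.816×0.0010/0.11 = 0.007418 m/d, t = 824/0.007418 = 111100 d
t(weathered granite) / t(coarse sand) = 111100/5772 = 19.2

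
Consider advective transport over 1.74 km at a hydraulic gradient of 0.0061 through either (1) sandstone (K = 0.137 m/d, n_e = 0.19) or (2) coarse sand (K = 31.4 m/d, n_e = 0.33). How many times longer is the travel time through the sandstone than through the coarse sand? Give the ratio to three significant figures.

Unit 1 (sandstone): v = 0.137×0.0061/0.19 = 0.004398 m/d, t = 1740/0.004398 = 395600 d
Unit 2 (coarse sand): v = 31.4×0.0061/0.33 = 0.5804 m/d, t = 1740/0.5804 = 2998 d
t(sandstone) / t(coarse sand) = 395600/2998 = 132

132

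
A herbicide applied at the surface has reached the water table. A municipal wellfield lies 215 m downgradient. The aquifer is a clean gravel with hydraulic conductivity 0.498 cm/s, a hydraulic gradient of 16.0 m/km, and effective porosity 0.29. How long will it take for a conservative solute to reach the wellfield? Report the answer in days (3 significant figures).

9.06 days

K = 0.498 cm/s × 864 = 430.3 m/d
Darcy flux q = K·i = 430.3 × 0.016 = 6.884 m/d
Average linear velocity = 6.884 / 0.29 = 23.74 m/d
t = L / v = 215 / 23.74 = 9.057 d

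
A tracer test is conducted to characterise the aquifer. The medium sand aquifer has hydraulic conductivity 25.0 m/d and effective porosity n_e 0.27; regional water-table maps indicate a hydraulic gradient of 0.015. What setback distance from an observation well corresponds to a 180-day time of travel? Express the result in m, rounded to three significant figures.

q = Ki = 25.0 × 0.015 = 0.3750 m/d
v_s = q/n_e = 0.3750/0.27 = 1.389 m/d
L = v × T = 1.389 × 180 = 250.0 m

250 m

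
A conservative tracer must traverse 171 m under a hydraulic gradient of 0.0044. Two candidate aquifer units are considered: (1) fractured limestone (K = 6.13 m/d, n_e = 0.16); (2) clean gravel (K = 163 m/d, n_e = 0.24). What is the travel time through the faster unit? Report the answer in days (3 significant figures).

Unit 1 (fractured limestone): v = 6.13×0.0044/0.16 = 0.1686 m/d, t = 171/0.1686 = 1014 d
Unit 2 (clean gravel): v = 163×0.0044/0.24 = 2.988 m/d, t = 171/2.988 = 57.22 d
Faster unit: t = 57.2 d

57.2 days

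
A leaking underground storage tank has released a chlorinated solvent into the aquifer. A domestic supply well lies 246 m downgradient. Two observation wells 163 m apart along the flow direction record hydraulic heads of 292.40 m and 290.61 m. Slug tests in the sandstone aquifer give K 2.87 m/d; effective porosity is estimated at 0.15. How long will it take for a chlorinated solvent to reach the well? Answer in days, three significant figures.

1170 days

Hydraulic gradient i = (292.40 − 290.61) / 163 = 1.79 / 163 = 0.01098
Darcy flux q = K·i = 2.87 × 0.01098 = 0.03152 m/d
v_s = q/n_e = 0.03152/0.15 = 0.2101 m/d
t = L / v = 246 / 0.2101 = 1171 d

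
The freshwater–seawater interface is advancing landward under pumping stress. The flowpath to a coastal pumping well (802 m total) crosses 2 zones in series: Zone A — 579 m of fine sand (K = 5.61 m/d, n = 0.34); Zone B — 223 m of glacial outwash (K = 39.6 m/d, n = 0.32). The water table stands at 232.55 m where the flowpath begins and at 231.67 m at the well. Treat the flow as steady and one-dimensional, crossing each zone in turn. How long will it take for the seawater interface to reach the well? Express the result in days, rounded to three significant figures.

Total head drop ΔH = 232.55 − 231.67 = 0.88 m
Continuity: the same q passes through each zone, so ΔH = q·Σ(L_j/K_j) — the zones act as resistances in series.
Σ(L/K) = 579/5.61 + 223/39.6 = 103.2 + 5.631 = 108.8 d
q = ΔH / Σ(L/K) = 0.88 / 108.8 = 0.008085 m/d (same in every zone)
Zone A: v = q/n = 0.008085/0.34 = 0.02378 m/d → t_A = 579/0.02378 = 24350 d
Zone B: v = q/n = 0.008085/0.32 = 0.02527 m/d → t_B = 223/0.02527 = 8826 d
Total t = 24350 + 8826 = 33170 d

33200 days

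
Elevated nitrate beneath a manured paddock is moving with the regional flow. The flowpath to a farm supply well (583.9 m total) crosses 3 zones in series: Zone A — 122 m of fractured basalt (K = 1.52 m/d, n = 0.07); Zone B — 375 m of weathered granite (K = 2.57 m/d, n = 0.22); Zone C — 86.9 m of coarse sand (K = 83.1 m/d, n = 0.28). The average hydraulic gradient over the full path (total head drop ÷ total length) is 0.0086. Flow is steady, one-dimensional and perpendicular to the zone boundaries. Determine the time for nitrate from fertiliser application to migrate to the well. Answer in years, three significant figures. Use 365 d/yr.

14.3 years

For zones in series the flux q is common to all zones; the equivalent conductivity is the harmonic (thickness-weighted) mean, K_eq = L_total / Σ(L_j/K_j).
Σ(L/K) = 122/1.52 + 375/2.57 + 86.9/83.1 = 80.26 + 145.9 + 1.046 = 227.2 d
K_eq = L_total / Σ(L/K) = 583.9 / 227.2 = 2.570 m/d
q = K_eq · i = 2.570 × 0.0086 = 0.02210 m/d (same in every zone)
Zone A: v = q/n = 0.02210/0.07 = 0.3157 m/d → t_A = 122/0.3157 = 386.4 d
Zone B: v = q/n = 0.02210/0.22 = 0.1005 m/d → t_B = 375/0.1005 = 3733 d
Zone C: v = q/n = 0.02210/0.28 = 0.07893 m/d → t_C = 86.9/0.07893 = 1101 d
Total t = 386.4 + 3733 + 1101 = 5221 d
   = 5221 / 365 = 14.3 yr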